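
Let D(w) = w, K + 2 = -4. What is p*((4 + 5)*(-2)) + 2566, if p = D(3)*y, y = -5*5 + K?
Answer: 4240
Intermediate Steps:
K = -6 (K = -2 - 4 = -6)
y = -31 (y = -5*5 - 6 = -25 - 6 = -31)
p = -93 (p = 3*(-31) = -93)
p*((4 + 5)*(-2)) + 2566 = -93*(4 + 5)*(-2) + 2566 = -837*(-2) + 2566 = -93*(-18) + 2566 = 1674 + 2566 = 4240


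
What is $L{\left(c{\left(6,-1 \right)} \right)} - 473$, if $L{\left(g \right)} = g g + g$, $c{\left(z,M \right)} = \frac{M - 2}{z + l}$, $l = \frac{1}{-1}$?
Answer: $- \frac{11831}{25} \approx -473.24$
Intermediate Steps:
$l = -1$
$c{\left(z,M \right)} = \frac{-2 + M}{-1 + z}$ ($c{\left(z,M \right)} = \frac{M - 2}{z - 1} = \frac{-2 + M}{-1 + z}$)
$L{\left(g \right)} = g + g^{2}$ ($L{\left(g \right)} = g^{2} + g = g + g^{2}$)
$L{\left(c{\left(6,-1 \right)} \right)} - 473 = \frac{-2 - 1}{-1 + 6} \left(1 + \frac{-2 - 1}{-1 + 6}\right) - 473 = \frac{1}{5} \left(-3\right) \left(1 + \frac{1}{5} \left(-3\right)\right) - 473 = - \frac{3 \left(1 - \frac{3}{5}\right)}{5} - 473 = \left(- \frac{3}{5}\right) \frac{2}{5} - 473 = - \frac{6}{25} - 473 = - \frac{11831}{25}$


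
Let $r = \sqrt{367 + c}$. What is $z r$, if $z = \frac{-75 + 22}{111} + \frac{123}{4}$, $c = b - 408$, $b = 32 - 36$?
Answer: $\frac{13441 i \sqrt{5}}{148} \approx 203.07 i$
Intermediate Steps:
$b = -4$ ($b = 32 - 36 = -4$)
$c = -412$ ($c = -4 - 408 = -412$)
$z = \frac{13441}{444}$ ($z = \left(-53\right) \frac{1}{111} + 123 \cdot \frac{1}{4} = - \frac{53}{111} + \frac{123}{4} = \frac{13441}{444} \approx 30.273$)
$r = 3 i \sqrt{5}$ ($r = \sqrt{367 - 412} = \sqrt{-45} = 3 i \sqrt{5} \approx 6.7082 i$)
$z r = \frac{13441 \cdot 3 i \sqrt{5}}{444} = \frac{13441 i \sqrt{5}}{148}$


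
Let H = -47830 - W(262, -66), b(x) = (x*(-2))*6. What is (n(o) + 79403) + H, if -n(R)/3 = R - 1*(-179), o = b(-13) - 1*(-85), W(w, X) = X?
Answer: 30379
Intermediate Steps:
b(x) = -12*x (b(x) = -2*x*6 = -12*x)
H = -47764 (H = -47830 - 1*(-66) = -47830 + 66 = -47764)
o = 241 (o = -12*(-13) - 1*(-85) = 156 + 85 = 241)
n(R) = -537 - 3*R (n(R) = -3*(R - 1*(-179)) = -3*(R + 179) = -3*(179 + R) = -537 - 3*R)
(n(o) + 79403) + H = ((-537 - 3*241) + 79403) - 47764 = ((-537 - 723) + 79403) - 47764 = (-1260 + 79403) - 47764 = 78143 - 47764 = 30379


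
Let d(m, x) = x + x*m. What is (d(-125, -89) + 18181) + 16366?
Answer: 45583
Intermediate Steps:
d(m, x) = x + m*x
(d(-125, -89) + 18181) + 16366 = (-89*(1 - 125) + 18181) + 16366 = (-89*(-124) + 18181) + 16366 = (11036 + 18181) + 16366 = 29217 + 16366 = 45583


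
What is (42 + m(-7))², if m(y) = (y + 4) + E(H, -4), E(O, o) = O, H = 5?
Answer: 1936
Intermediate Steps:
m(y) = 9 + y (m(y) = (y + 4) + 5 = (4 + y) + 5 = 9 + y)
(42 + m(-7))² = (42 + (9 - 7))² = (42 + 2)² = 44² = 1936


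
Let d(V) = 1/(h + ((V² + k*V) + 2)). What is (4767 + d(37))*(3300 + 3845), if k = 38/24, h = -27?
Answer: 573267564405/16831 ≈ 3.4060e+7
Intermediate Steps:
k = 19/12 (k = 38*(1/24) = 19/12 ≈ 1.5833)
d(V) = 1/(-25 + V² + 19*V/12) (d(V) = 1/(-27 + ((V² + 19*V/12) + 2)) = 1/(-27 + (2 + V² + 19*V/12)) = 1/(-25 + V² + 19*V/12))
(4767 + d(37))*(3300 + 3845) = (4767 + 12/(-300 + 12*37² + 19*37))*(3300 + 3845) = (4767 + 12/(-300 + 12*1369 + 703))*7145 = (4767 + 12/(-300 + 16428 + 703))*7145 = (4767 + 12/16831)*7145 = (80233389/16831)*7145 = 573267564405/16831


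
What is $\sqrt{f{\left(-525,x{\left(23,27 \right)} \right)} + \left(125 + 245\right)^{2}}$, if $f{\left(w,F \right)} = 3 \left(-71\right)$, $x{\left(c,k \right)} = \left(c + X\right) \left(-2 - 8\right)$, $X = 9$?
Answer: $\sqrt{136687} \approx 369.71$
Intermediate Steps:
$x{\left(c,k \right)} = -90 - 10 c$ ($x{\left(c,k \right)} = \left(c + 9\right) \left(-2 - 8\right) = \left(9 + c\right) \left(-10\right) = -90 - 10 c$)
$f{\left(w,F \right)} = -213$
$\sqrt{f{\left(-525,x{\left(23,27 \right)} \right)} + \left(125 + 245\right)^{2}} = \sqrt{-213 + \left(125 + 245\right)^{2}} = \sqrt{-213 + 370^{2}} = \sqrt{-213 + 136900} = \sqrt{136687}$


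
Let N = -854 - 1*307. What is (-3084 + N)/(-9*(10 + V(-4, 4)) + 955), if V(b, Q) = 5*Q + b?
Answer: -4245/721 ≈ -5.8877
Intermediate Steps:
V(b, Q) = b + 5*Q
N = -1161 (N = -854 - 307 = -1161)
(-3084 + N)/(-9*(10 + V(-4, 4)) + 955) = (-3084 - 1161)/(-9*(10 + (-4 + 5*4)) + 955) = -4245/(-9*(10 + (-4 + 20)) + 955) = -4245/(-9*(10 + 16) + 955) = -4245/(-9*26 + 955) = -4245/(-234 + 955) = -4245/721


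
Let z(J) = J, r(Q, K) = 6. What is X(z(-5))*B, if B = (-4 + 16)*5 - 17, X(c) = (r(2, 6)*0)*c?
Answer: 0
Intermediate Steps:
X(c) = 0 (X(c) = (6*0)*c = 0*c = 0)
B = 43 (B = 12*5 - 17 = 60 - 17 = 43)
X(z(-5))*B = 0*43 = 0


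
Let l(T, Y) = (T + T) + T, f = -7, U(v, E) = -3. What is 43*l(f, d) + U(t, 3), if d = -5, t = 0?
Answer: -906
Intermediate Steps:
l(T, Y) = 3*T (l(T, Y) = 2*T + T = 3*T)
43*l(f, d) + U(t, 3) = 43*(3*(-7)) - 3 = 43*(-21) - 3 = -903 - 3 = -906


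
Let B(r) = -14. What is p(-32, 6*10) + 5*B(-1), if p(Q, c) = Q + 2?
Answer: -100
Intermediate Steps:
p(Q, c) = 2 + Q
p(-32, 6*10) + 5*B(-1) = (2 - 32) + 5*(-14) = -30 - 70 = -100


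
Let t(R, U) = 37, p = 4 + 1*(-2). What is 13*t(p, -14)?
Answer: 481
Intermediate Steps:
p = 2 (p = 4 - 2 = 2)
13*t(p, -14) = 13*37 = 481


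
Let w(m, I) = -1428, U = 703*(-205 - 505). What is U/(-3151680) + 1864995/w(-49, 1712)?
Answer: -6996612719/5357856 ≈ -1305.9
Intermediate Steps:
U = -499130 (U = 703*(-710) = -499130)
U/(-3151680) + 1864995/w(-49, 1712) = -499130/(-3151680) + 1864995/(-1428) = -499130*(-1/3151680) + 1864995*(-1/1428) = 49913/315168 - 621665/476 = -6996612719/5357856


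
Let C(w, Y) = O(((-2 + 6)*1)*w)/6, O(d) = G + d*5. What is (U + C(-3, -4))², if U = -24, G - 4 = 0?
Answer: 10000/9 ≈ 1111.1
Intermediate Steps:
G = 4 (G = 4 + 0 = 4)
O(d) = 4 + 5*d (O(d) = 4 + d*5 = 4 + 5*d)
C(w, Y) = ⅔ + 10*w/3 (C(w, Y) = (4 + 5*(((-2 + 6)*1)*w))/6 = (4 + 5*((4*1)*w))*(⅙) = (4 + 5*(4*w))*(⅙) = (4 + 20*w)*(⅙) = ⅔ + 10*w/3)
(U + C(-3, -4))² = (-24 + (⅔ + (10/3)*(-3)))² = (-24 + (⅔ - 10))² = (-24 - 28/3)² = (-100/3)² = 10000/9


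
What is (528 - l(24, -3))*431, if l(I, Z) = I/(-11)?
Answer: 2513592/11 ≈ 2.2851e+5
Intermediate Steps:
l(I, Z) = -I/11 (l(I, Z) = I*(-1/11) = -I/11)
(528 - l(24, -3))*431 = (528 - (-1)*24/11)*431 = (528 - 1*(-24/11))*431 = (528 + 24/11)*431 = (5832/11)*431 = 2513592/11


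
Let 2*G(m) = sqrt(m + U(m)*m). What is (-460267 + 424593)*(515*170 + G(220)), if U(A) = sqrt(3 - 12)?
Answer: -3123258700 - 35674*sqrt(55 + 165*I) ≈ -3.1236e+9 - 2.7509e+5*I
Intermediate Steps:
U(A) = 3*I (U(A) = sqrt(-9) = 3*I)
G(m) = sqrt(m + 3*I*m)/2 (G(m) = sqrt(m + (3*I)*m)/2 = sqrt(m + 3*I*m)/2)
(-460267 + 424593)*(515*170 + G(220)) = (-460267 + 424593)*(515*170 + sqrt(220*(1 + 3*I))/2) = -35674*(87550 + sqrt(220 + 660*I)/2) = -3123258700 - 17837*sqrt(220 + 660*I)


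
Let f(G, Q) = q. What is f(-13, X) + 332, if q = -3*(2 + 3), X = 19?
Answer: 317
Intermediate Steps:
q = -15 (q = -3*5 = -15)
f(G, Q) = -15
f(-13, X) + 332 = -15 + 332 = 317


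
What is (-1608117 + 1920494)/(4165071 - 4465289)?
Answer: -312377/300218 ≈ -1.0405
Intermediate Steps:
(-1608117 + 1920494)/(4165071 - 4465289) = 312377/(-300218) = 312377*(-1/300218) = -312377/300218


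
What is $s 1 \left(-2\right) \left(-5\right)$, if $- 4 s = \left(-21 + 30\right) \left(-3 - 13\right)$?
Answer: $360$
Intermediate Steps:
$s = 36$ ($s = - \frac{\left(-21 + 30\right) \left(-3 - 13\right)}{4} = - \frac{9 \left(-16\right)}{4} = \left(- \frac{1}{4}\right) \left(-144\right) = 36$)
$s 1 \left(-2\right) \left(-5\right) = 36 \cdot 1 \left(-2\right) \left(-5\right) = 36 \left(\left(-2\right) \left(-5\right)\right) = 36 \cdot 10 = 360$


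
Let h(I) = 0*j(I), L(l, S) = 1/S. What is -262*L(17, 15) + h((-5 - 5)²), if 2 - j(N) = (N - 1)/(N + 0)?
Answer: -262/15 ≈ -17.467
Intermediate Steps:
j(N) = 2 - (-1 + N)/N (j(N) = 2 - (N - 1)/(N + 0) = 2 - (-1 + N)/N)
h(I) = 0 (h(I) = 0*((1 + I)/I) = 0)
-262*L(17, 15) + h((-5 - 5)²) = -262/15 + 0 = -262/15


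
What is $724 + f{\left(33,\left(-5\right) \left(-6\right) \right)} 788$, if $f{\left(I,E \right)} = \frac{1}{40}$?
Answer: $\frac{7437}{10} \approx 743.7$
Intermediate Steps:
$f{\left(I,E \right)} = \frac{1}{40}$
$724 + f{\left(33,\left(-5\right) \left(-6\right) \right)} 788 = 724 + \frac{1}{40} \cdot 788 = 724 + \frac{197}{10} = \frac{7437}{10}$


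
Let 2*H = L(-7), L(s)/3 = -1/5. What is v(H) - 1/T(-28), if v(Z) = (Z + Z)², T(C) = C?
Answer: 277/700 ≈ 0.39571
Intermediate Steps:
L(s) = -⅗ (L(s) = 3*(-1/5) = 3*(-1*⅕) = 3*(-⅕) = -⅗)
H = -3/10 (H = (½)*(-⅗) = -3/10 ≈ -0.30000)
v(Z) = 4*Z² (v(Z) = (2*Z)² = 4*Z²)
v(H) - 1/T(-28) = 4*(-3/10)² - 1/(-28) = 4*(9/100) - 1*(-1/28) = 9/25 + 1/28 = 277/700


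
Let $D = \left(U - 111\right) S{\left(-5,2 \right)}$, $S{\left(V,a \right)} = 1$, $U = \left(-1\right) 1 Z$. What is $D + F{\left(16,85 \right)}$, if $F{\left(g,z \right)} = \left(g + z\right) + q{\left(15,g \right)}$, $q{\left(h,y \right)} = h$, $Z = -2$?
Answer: $7$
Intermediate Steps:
$U = 2$ ($U = \left(-1\right) 1 \left(-2\right) = \left(-1\right) \left(-2\right) = 2$)
$F{\left(g,z \right)} = 15 + g + z$ ($F{\left(g,z \right)} = \left(g + z\right) + 15 = 15 + g + z$)
$D = -109$ ($D = \left(2 - 111\right) 1 = \left(-109\right) 1 = -109$)
$D + F{\left(16,85 \right)} = -109 + \left(15 + 16 + 85\right) = -109 + 116 = 7$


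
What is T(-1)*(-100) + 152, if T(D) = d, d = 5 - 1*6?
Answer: 252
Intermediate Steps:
d = -1 (d = 5 - 6 = -1)
T(D) = -1
T(-1)*(-100) + 152 = -1*(-100) + 152 = 100 + 152 = 252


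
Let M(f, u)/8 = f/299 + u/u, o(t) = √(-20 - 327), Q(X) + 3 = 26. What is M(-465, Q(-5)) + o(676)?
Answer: -1328/299 + I*√347 ≈ -4.4415 + 18.628*I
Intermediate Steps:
Q(X) = 23 (Q(X) = -3 + 26 = 23)
o(t) = I*√347 (o(t) = √(-347) = I*√347)
M(f, u) = 8 + 8*f/299 (M(f, u) = 8*(f/299 + u/u) = 8*(f*(1/299) + 1) = 8*(f/299 + 1) = 8*(1 + f/299) = 8 + 8*f/299)
M(-465, Q(-5)) + o(676) = (8 + (8/299)*(-465)) + I*√347 = (8 - 3720/299) + I*√347 = -1328/299 + I*√347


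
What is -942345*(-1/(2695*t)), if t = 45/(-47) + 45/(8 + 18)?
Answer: 25589902/56595 ≈ 452.16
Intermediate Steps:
t = 945/1222 (t = 45*(-1/47) + 45/26 = -45/47 + 45*(1/26) = -45/47 + 45/26 = 945/1222 ≈ 0.77332)
-942345*(-1/(2695*t)) = -942345/(((945/1222)*(-55))*49) = -942345/((-51975/1222*49)) = -942345/(-2546775/1222) = -942345*(-1222/2546775) = 25589902/56595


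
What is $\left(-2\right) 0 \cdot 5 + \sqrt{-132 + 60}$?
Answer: $6 i \sqrt{2} \approx 8.4853 i$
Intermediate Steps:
$\left(-2\right) 0 \cdot 5 + \sqrt{-132 + 60} = 0 \cdot 5 + \sqrt{-72} = 0 + 6 i \sqrt{2} = 6 i \sqrt{2}$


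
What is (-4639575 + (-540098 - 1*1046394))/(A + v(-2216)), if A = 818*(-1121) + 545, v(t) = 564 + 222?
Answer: 6226067/915647 ≈ 6.7996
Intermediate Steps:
v(t) = 786
A = -916433 (A = -916978 + 545 = -916433)
(-4639575 + (-540098 - 1*1046394))/(A + v(-2216)) = (-4639575 + (-540098 - 1*1046394))/(-916433 + 786) = (-4639575 + (-540098 - 1046394))/(-915647) = (-4639575 - 1586492)*(-1/915647) = -6226067*(-1/915647) = 6226067/915647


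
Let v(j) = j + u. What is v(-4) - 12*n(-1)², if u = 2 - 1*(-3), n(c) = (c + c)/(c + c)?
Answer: -11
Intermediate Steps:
n(c) = 1 (n(c) = (2*c)/((2*c)) = (2*c)*(1/(2*c)) = 1)
u = 5 (u = 2 + 3 = 5)
v(j) = 5 + j (v(j) = j + 5 = 5 + j)
v(-4) - 12*n(-1)² = (5 - 4) - 12*1² = 1 - 12*1 = 1 - 12 = -11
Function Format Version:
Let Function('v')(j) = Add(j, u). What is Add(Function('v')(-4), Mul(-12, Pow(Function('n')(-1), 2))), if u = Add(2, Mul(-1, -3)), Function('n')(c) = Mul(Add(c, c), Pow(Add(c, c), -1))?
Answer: -11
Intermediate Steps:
Function('n')(c) = 1 (Function('n')(c) = Mul(Mul(2, c), Pow(Mul(2, c), -1)) = Mul(Mul(2, c), Mul(Rational(1, 2), Pow(c, -1))) = 1)
u = 5 (u = Add(2, 3) = 5)
Function('v')(j) = Add(5, j) (Function('v')(j) = Add(j, 5) = Add(5, j))
Add(Function('v')(-4), Mul(-12, Pow(Function('n')(-1), 2))) = Add(Add(5, -4), Mul(-12, Pow(1, 2))) = Add(1, Mul(-12, 1)) = Add(1, -12) = -11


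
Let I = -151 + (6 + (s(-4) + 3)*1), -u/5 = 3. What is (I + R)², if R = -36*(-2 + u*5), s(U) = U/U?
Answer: 6922161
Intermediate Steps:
s(U) = 1
u = -15 (u = -5*3 = -15)
R = 2772 (R = -36*(-2 - 15*5) = -36*(-2 - 75) = -36*(-77) = 2772)
I = -141 (I = -151 + (6 + (1 + 3)*1) = -151 + (6 + 4*1) = -151 + (6 + 4) = -151 + 10 = -141)
(I + R)² = (-141 + 2772)² = 2631² = 6922161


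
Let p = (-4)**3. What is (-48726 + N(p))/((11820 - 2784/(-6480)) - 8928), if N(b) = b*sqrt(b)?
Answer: -3289005/195239 - 34560*I/195239 ≈ -16.846 - 0.17701*I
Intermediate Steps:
p = -64
N(b) = b**(3/2)
(-48726 + N(p))/((11820 - 2784/(-6480)) - 8928) = (-48726 + (-64)**(3/2))/((11820 - 2784/(-6480)) - 8928) = (-48726 - 512*I)/((11820 - 2784*(-1/6480)) - 8928) = (-48726 - 512*I)/((11820 + 58/135) - 8928) = (-48726 - 512*I)/(1595758/135 - 8928) = (-48726 - 512*I)/(390478/135) = (-48726 - 512*I)*(135/390478) = -3289005/195239 - 34560*I/195239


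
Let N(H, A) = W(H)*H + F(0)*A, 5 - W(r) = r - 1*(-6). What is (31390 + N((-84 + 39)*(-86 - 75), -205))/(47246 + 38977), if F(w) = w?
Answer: -52465880/86223 ≈ -608.49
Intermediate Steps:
W(r) = -1 - r (W(r) = 5 - (r - 1*(-6)) = 5 - (r + 6) = 5 - (6 + r) = 5 + (-6 - r) = -1 - r)
N(H, A) = H*(-1 - H) (N(H, A) = (-1 - H)*H + 0*A = H*(-1 - H) + 0 = H*(-1 - H))
(31390 + N((-84 + 39)*(-86 - 75), -205))/(47246 + 38977) = (31390 - (-84 + 39)*(-86 - 75)*(1 + (-84 + 39)*(-86 - 75)))/(47246 + 38977) = (31390 - (-45*(-161))*(1 - 45*(-161)))/86223 = (31390 - 1*7245*(1 + 7245))*(1/86223) = (31390 - 1*7245*7246)*(1/86223) = (31390 - 52497270)*(1/86223) = -52465880*1/86223 = -52465880/86223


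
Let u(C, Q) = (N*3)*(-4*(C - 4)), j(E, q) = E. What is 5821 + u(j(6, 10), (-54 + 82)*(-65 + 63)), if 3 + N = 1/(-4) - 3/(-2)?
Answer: 5863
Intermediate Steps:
N = -7/4 (N = -3 + (1/(-4) - 3/(-2)) = -3 + (1*(-¼) - 3*(-½)) = -3 + (-¼ + 3/2) = -3 + 5/4 = -7/4 ≈ -1.7500)
u(C, Q) = -84 + 21*C (u(C, Q) = (-7/4*3)*(-4*(C - 4)) = -(-21)*(-4 + C) = -21*(16 - 4*C)/4 = -84 + 21*C)
5821 + u(j(6, 10), (-54 + 82)*(-65 + 63)) = 5821 + (-84 + 21*6) = 5821 + (-84 + 126) = 5821 + 42 = 5863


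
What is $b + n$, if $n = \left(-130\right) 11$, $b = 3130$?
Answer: $1700$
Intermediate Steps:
$n = -1430$
$b + n = 3130 - 1430 = 1700$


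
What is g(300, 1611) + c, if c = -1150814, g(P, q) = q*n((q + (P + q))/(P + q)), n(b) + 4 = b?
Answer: -735282032/637 ≈ -1.1543e+6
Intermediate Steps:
n(b) = -4 + b
g(P, q) = q*(-4 + (P + 2*q)/(P + q)) (g(P, q) = q*(-4 + (q + (P + q))/(P + q)) = q*(-4 + (P + 2*q)/(P + q)))
g(300, 1611) + c = -1*1611*(2*1611 + 3*300)/(300 + 1611) - 1150814 = -1*1611*(3222 + 900)/1911 - 1150814 = -1*1611*1/1911*4122 - 1150814 = -2213514/637 - 1150814 = -735282032/637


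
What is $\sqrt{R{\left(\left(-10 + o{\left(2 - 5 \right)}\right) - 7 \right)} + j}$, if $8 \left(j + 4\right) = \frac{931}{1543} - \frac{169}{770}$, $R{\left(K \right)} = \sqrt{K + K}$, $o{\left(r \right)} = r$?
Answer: $\frac{\sqrt{-22314735685935 + 11292842976800 i \sqrt{10}}}{2376220} \approx 1.324 + 2.3885 i$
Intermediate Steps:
$R{\left(K \right)} = \sqrt{2} \sqrt{K}$ ($R{\left(K \right)} = \sqrt{2 K} = \sqrt{2} \sqrt{K}$)
$j = - \frac{37563417}{9504880}$ ($j = -4 + \frac{\frac{931}{1543} - \frac{169}{770}}{8} = -4 + \frac{1}{8} \cdot \frac{456103}{1188110} = -4 + \frac{456103}{9504880} = - \frac{37563417}{9504880} \approx -3.952$)
$\sqrt{R{\left(\left(-10 + o{\left(2 - 5 \right)}\right) - 7 \right)} + j} = \sqrt{\sqrt{2} \sqrt{\left(-10 + \left(2 - 5\right)\right) - 7} - \frac{37563417}{9504880}} = \sqrt{\sqrt{2} \sqrt{\left(-10 - 3\right) - 7} - \frac{37563417}{9504880}} = \sqrt{\sqrt{2} \sqrt{-13 - 7} - \frac{37563417}{9504880}} = \sqrt{\sqrt{2} \sqrt{-20} - \frac{37563417}{9504880}} = \sqrt{\sqrt{2} \cdot 2 i \sqrt{5} - \frac{37563417}{9504880}} = \sqrt{2 i \sqrt{10} - \frac{37563417}{9504880}} = \sqrt{- \frac{37563417}{9504880} + 2 i \sqrt{10}}$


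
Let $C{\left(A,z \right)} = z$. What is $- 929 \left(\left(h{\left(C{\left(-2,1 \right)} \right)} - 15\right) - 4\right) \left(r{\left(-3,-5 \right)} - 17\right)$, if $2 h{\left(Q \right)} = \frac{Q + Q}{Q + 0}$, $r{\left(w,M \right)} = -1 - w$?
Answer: $-250830$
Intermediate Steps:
$h{\left(Q \right)} = 1$ ($h{\left(Q \right)} = \frac{\left(Q + Q\right) \frac{1}{Q + 0}}{2} = \frac{2 Q \frac{1}{Q}}{2} = \frac{1}{2} \cdot 2 = 1$)
$- 929 \left(\left(h{\left(C{\left(-2,1 \right)} \right)} - 15\right) - 4\right) \left(r{\left(-3,-5 \right)} - 17\right) = - 929 \left(\left(1 - 15\right) - 4\right) \left(\left(-1 - -3\right) - 17\right) = - 929 \left(\left(1 - 15\right) - 4\right) \left(\left(-1 + 3\right) - 17\right) = - 929 \left(-14 - 4\right) \left(2 - 17\right) = - 929 \left(\left(-18\right) \left(-15\right)\right) = \left(-929\right) 270 = -250830$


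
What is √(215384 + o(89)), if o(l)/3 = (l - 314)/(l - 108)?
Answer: √77766449/19 ≈ 464.13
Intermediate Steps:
o(l) = 3*(-314 + l)/(-108 + l) (o(l) = 3*((l - 314)/(l - 108)) = 3*((-314 + l)/(-108 + l)) = 3*(-314 + l)/(-108 + l))
√(215384 + o(89)) = √(215384 + 3*(-314 + 89)/(-108 + 89)) = √(215384 + 3*(-225)/(-19)) = √(215384 + 3*(-1/19)*(-225)) = √(215384 + 675/19) = √(4092971/19) = √77766449/19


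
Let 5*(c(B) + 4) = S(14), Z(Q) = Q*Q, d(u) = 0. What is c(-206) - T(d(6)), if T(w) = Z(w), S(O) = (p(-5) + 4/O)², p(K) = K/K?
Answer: -899/245 ≈ -3.6694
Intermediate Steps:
p(K) = 1
Z(Q) = Q²
S(O) = (1 + 4/O)²
T(w) = w²
c(B) = -899/245 (c(B) = -4 + ((4 + 14)²/14²)/5 = -4 + ((1/196)*18²)/5 = -4 + ((1/196)*324)/5 = -4 + (⅕)*(81/49) = -4 + 81/245 = -899/245)
c(-206) - T(d(6)) = -899/245 - 1*0² = -899/245 - 1*0 = -899/245 + 0 = -899/245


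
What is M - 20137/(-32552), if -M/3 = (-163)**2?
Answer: -199584779/2504 ≈ -79706.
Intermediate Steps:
M = -79707 (M = -3*(-163)**2 = -3*26569 = -79707)
M - 20137/(-32552) = -79707 - 20137/(-32552) = -79707 - 20137*(-1/32552) = -79707 + 1549/2504 = -199584779/2504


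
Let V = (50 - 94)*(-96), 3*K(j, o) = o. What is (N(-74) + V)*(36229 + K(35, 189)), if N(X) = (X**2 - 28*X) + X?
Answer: 424543816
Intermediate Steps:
K(j, o) = o/3
N(X) = X**2 - 27*X
V = 4224 (V = -44*(-96) = 4224)
(N(-74) + V)*(36229 + K(35, 189)) = (-74*(-27 - 74) + 4224)*(36229 + (1/3)*189) = (-74*(-101) + 4224)*(36229 + 63) = (7474 + 4224)*36292 = 11698*36292 = 424543816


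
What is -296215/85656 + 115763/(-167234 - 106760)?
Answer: -45538464119/11734615032 ≈ -3.8807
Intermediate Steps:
-296215/85656 + 115763/(-167234 - 106760) = -296215*1/85656 + 115763/(-273994) = -296215/85656 + 115763*(-1/273994) = -296215/85656 - 115763/273994 = -45538464119/11734615032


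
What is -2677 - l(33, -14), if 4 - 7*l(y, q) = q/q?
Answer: -18742/7 ≈ -2677.4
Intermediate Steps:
l(y, q) = 3/7 (l(y, q) = 4/7 - q/(7*q) = 4/7 - ⅐*1 = 4/7 - ⅐ = 3/7)
-2677 - l(33, -14) = -2677 - 1*3/7 = -2677 - 3/7 = -18742/7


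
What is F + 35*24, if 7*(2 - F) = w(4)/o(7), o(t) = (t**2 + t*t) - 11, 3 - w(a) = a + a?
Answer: 512783/609 ≈ 842.01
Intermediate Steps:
w(a) = 3 - 2*a (w(a) = 3 - (a + a) = 3 - 2*a)
o(t) = -11 + 2*t**2 (o(t) = (t**2 + t**2) - 11 = 2*t**2 - 11 = -11 + 2*t**2)
F = 1223/609 (F = 2 - (3 - 2*4)/(7*(-11 + 2*7**2)) = 2 - (3 - 8)/(7*(-11 + 2*49)) = 2 - (-5)/(7*(-11 + 98)) = 2 - (-5)/(7*87) = 2 - 1/7*(-5/87) = 2 + 5/609 = 1223/609 ≈ 2.0082)
F + 35*24 = 1223/609 + 35*24 = 1223/609 + 840 = 512783/609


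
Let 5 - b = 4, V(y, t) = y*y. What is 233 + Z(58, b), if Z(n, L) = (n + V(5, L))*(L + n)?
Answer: 5130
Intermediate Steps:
V(y, t) = y**2
b = 1 (b = 5 - 1*4 = 5 - 4 = 1)
Z(n, L) = (25 + n)*(L + n) (Z(n, L) = (n + 5**2)*(L + n) = (n + 25)*(L + n) = (25 + n)*(L + n))
233 + Z(58, b) = 233 + (58**2 + 25*1 + 25*58 + 1*58) = 233 + (3364 + 25 + 1450 + 58) = 233 + 4897 = 5130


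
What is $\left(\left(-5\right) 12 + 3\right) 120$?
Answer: $-6840$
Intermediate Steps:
$\left(\left(-5\right) 12 + 3\right) 120 = \left(-60 + 3\right) 120 = \left(-57\right) 120 = -6840$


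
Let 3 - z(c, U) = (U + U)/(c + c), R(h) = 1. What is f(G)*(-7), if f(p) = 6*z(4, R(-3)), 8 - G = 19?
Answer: -231/2 ≈ -115.50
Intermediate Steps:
G = -11 (G = 8 - 1*19 = 8 - 19 = -11)
z(c, U) = 3 - U/c (z(c, U) = 3 - (U + U)/(c + c) = 3 - 2*U/(2*c) = 3 - 2*U*1/(2*c) = 3 - U/c)
f(p) = 33/2 (f(p) = 6*(3 - 1*1/4) = 6*(3 - 1*1*¼) = 6*(3 - ¼) = 6*(11/4) = 33/2)
f(G)*(-7) = (33/2)*(-7) = -231/2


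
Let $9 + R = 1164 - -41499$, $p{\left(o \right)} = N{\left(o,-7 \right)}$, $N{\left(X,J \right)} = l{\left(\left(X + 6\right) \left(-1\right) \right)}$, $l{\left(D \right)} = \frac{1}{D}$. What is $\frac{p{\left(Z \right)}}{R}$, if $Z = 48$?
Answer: $- \frac{1}{2303316} \approx -4.3416 \cdot 10^{-7}$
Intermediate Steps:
$N{\left(X,J \right)} = \frac{1}{-6 - X}$ ($N{\left(X,J \right)} = \frac{1}{\left(X + 6\right) \left(-1\right)} = \frac{1}{\left(6 + X\right) \left(-1\right)} = \frac{1}{-6 - X}$)
$p{\left(o \right)} = - \frac{1}{6 + o}$
$R = 42654$ ($R = -9 + \left(1164 - -41499\right) = -9 + \left(1164 + 41499\right) = -9 + 42663 = 42654$)
$\frac{p{\left(Z \right)}}{R} = \frac{\left(-1\right) \frac{1}{6 + 48}}{42654} = - \frac{1}{54} \cdot \frac{1}{42654} = \left(-1\right) \frac{1}{54} \cdot \frac{1}{42654} = \left(- \frac{1}{54}\right) \frac{1}{42654} = - \frac{1}{2303316}$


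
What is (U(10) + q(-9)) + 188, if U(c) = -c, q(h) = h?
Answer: 169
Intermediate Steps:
(U(10) + q(-9)) + 188 = (-1*10 - 9) + 188 = (-10 - 9) + 188 = -19 + 188 = 169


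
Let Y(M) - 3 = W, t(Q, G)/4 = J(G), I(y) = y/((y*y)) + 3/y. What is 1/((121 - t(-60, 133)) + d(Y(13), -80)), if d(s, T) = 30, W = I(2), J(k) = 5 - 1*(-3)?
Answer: 1/119 ≈ 0.0084034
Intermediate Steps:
J(k) = 8 (J(k) = 5 + 3 = 8)
I(y) = 4/y (I(y) = y/(y**2) + 3/y = y/y**2 + 3/y = 1/y + 3/y = 4/y)
t(Q, G) = 32 (t(Q, G) = 4*8 = 32)
W = 2 (W = 4/2 = 4*(1/2) = 2)
Y(M) = 5 (Y(M) = 3 + 2 = 5)
1/((121 - t(-60, 133)) + d(Y(13), -80)) = 1/((121 - 1*32) + 30) = 1/((121 - 32) + 30) = 1/(89 + 30) = 1/119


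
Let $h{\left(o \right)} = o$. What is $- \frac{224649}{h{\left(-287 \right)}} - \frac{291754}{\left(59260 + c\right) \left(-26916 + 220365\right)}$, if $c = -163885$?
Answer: $\frac{4546806349188023}{5808765666375} \approx 782.75$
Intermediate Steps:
$- \frac{224649}{h{\left(-287 \right)}} - \frac{291754}{\left(59260 + c\right) \left(-26916 + 220365\right)} = - \frac{224649}{-287} - \frac{291754}{\left(59260 - 163885\right) \left(-26916 + 220365\right)} = \left(-224649\right) \left(- \frac{1}{287}\right) - \frac{291754}{\left(-104625\right) 193449} = \frac{224649}{287} - \frac{291754}{-20239601625} = \frac{224649}{287} - - \frac{291754}{20239601625} = \frac{224649}{287} + \frac{291754}{20239601625} = \frac{4546806349188023}{5808765666375}$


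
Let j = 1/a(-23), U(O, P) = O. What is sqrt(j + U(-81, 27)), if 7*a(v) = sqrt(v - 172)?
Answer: sqrt(-3080025 - 1365*I*sqrt(195))/195 ≈ 0.027849 - 9.0*I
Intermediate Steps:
a(v) = sqrt(-172 + v)/7 (a(v) = sqrt(v - 172)/7 = sqrt(-172 + v)/7)
j = -7*I*sqrt(195)/195 (j = 1/(sqrt(-172 - 23)/7) = 1/(sqrt(-195)/7) = 1/((I*sqrt(195))/7) = 1/(I*sqrt(195)/7) = -7*I*sqrt(195)/195 ≈ -0.50128*I)
sqrt(j + U(-81, 27)) = sqrt(-7*I*sqrt(195)/195 - 81) = sqrt(-81 - 7*I*sqrt(195)/195)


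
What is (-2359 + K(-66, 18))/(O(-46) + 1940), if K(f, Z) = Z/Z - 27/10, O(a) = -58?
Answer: -23607/18820 ≈ -1.2544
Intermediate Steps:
K(f, Z) = -17/10 (K(f, Z) = 1 - 27*⅒ = 1 - 27/10 = -17/10)
(-2359 + K(-66, 18))/(O(-46) + 1940) = (-2359 - 17/10)/(-58 + 1940) = -23607/10/1882 = -23607/10*1/1882 = -23607/18820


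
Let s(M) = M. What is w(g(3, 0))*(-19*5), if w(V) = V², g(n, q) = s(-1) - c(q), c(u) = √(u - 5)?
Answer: 380 - 190*I*√5 ≈ 380.0 - 424.85*I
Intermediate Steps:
c(u) = √(-5 + u)
g(n, q) = -1 - √(-5 + q)
w(g(3, 0))*(-19*5) = (-1 - √(-5 + 0))²*(-19*5) = (-1 - √(-5))²*(-95) = (-1 - I*√5)²*(-95) = -95*(-1 - I*√5)²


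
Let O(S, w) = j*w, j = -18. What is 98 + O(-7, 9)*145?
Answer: -23392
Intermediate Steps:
O(S, w) = -18*w
98 + O(-7, 9)*145 = 98 - 18*9*145 = 98 - 162*145 = 98 - 23490 = -23392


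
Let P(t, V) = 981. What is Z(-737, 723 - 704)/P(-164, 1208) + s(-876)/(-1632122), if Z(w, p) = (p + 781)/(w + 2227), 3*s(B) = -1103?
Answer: 184311229/238565640618 ≈ 0.00077258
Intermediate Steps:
s(B) = -1103/3 (s(B) = (1/3)*(-1103) = -1103/3)
Z(w, p) = (781 + p)/(2227 + w)
Z(-737, 723 - 704)/P(-164, 1208) + s(-876)/(-1632122) = ((781 + (723 - 704))/(2227 - 737))/981 - 1103/3/(-1632122) = ((781 + 19)/1490)*(1/981) - 1103/3*(-1/1632122) = ((1/1490)*800)*(1/981) + 1103/4896366 = (80/149)*(1/981) + 1103/4896366 = 80/146169 + 1103/4896366 = 184311229/238565640618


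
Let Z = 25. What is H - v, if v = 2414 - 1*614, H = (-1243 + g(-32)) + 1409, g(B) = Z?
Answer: -1609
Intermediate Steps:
g(B) = 25
H = 191 (H = (-1243 + 25) + 1409 = -1218 + 1409 = 191)
v = 1800 (v = 2414 - 614 = 1800)
H - v = 191 - 1*1800 = 191 - 1800 = -1609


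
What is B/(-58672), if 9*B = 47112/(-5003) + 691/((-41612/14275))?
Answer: 51310141619/109931586280128 ≈ 0.00046675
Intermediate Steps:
B = -51310141619/1873663524 (B = (47112/(-5003) + 691/((-41612/14275)))/9 = (47112*(-1/5003) + 691/((-41612*1/14275)))/9 = (-47112/5003 + 691/(-41612/14275))/9 = (-47112/5003 + 691*(-14275/41612))/9 = (-47112/5003 - 9864025/41612)/9 = (⅑)*(-51310141619/208184836) = -51310141619/1873663524 ≈ -27.385)
B/(-58672) = -51310141619/1873663524/(-58672) = -51310141619/1873663524*(-1/58672) = 51310141619/109931586280128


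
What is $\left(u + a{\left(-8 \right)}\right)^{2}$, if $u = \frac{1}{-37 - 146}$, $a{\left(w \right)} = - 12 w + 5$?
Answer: $\frac{341584324}{33489} \approx 10200.0$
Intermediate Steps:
$a{\left(w \right)} = 5 - 12 w$
$u = - \frac{1}{183}$ ($u = \frac{1}{-183} = - \frac{1}{183} \approx -0.0054645$)
$\left(u + a{\left(-8 \right)}\right)^{2} = \left(- \frac{1}{183} + \left(5 - -96\right)\right)^{2} = \left(- \frac{1}{183} + \left(5 + 96\right)\right)^{2} = \left(- \frac{1}{183} + 101\right)^{2} = \left(\frac{18482}{183}\right)^{2} = \frac{341584324}{33489}$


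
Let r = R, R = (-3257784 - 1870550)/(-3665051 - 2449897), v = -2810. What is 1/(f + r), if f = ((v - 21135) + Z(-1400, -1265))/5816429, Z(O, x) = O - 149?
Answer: 17783580440346/14836348057487 ≈ 1.1987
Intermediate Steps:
R = 2564167/3057474 (R = -5128334/(-6114948) = -5128334*(-1/6114948) = 2564167/3057474 ≈ 0.83866)
r = 2564167/3057474 ≈ 0.83866
Z(O, x) = -149 + O
f = -25494/5816429 (f = ((-2810 - 21135) + (-149 - 1400))/5816429 = (-23945 - 1549)*(1/5816429) = -25494*1/5816429 = -25494/5816429 ≈ -0.0043831)
1/(f + r) = 1/(-25494/5816429 + 2564167/3057474) = 1/(14836348057487/17783580440346) = 17783580440346/14836348057487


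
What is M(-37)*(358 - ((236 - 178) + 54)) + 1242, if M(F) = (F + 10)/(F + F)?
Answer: 49275/37 ≈ 1331.8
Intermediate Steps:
M(F) = (10 + F)/(2*F) (M(F) = (10 + F)/((2*F)) = (10 + F)*(1/(2*F)) = (10 + F)/(2*F))
M(-37)*(358 - ((236 - 178) + 54)) + 1242 = ((½)*(10 - 37)/(-37))*(358 - ((236 - 178) + 54)) + 1242 = ((½)*(-1/37)*(-27))*(358 - (58 + 54)) + 1242 = 27*(358 - 1*112)/74 + 1242 = 27*(358 - 112)/74 + 1242 = (27/74)*246 + 1242 = 3321/37 + 1242 = 49275/37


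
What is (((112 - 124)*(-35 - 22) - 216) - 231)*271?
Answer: 64227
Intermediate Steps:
(((112 - 124)*(-35 - 22) - 216) - 231)*271 = ((-12*(-57) - 216) - 231)*271 = ((684 - 216) - 231)*271 = (468 - 231)*271 = 237*271 = 64227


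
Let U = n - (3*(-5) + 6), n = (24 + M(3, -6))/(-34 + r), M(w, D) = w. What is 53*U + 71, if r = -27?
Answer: 31997/61 ≈ 524.54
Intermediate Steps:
n = -27/61 (n = (24 + 3)/(-34 - 27) = 27/(-61) = 27*(-1/61) = -27/61 ≈ -0.44262)
U = 522/61 (U = -27/61 - (3*(-5) + 6) = -27/61 - (-15 + 6) = -27/61 - 1*(-9) = -27/61 + 9 = 522/61 ≈ 8.5574)
53*U + 71 = 53*(522/61) + 71 = 27666/61 + 71 = 31997/61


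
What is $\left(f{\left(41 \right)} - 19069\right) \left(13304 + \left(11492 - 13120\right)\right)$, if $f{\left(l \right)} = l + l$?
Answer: $-221692212$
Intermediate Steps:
$f{\left(l \right)} = 2 l$
$\left(f{\left(41 \right)} - 19069\right) \left(13304 + \left(11492 - 13120\right)\right) = \left(2 \cdot 41 - 19069\right) \left(13304 + \left(11492 - 13120\right)\right) = \left(82 - 19069\right) \left(13304 - 1628\right) = \left(-18987\right) 11676 = -221692212$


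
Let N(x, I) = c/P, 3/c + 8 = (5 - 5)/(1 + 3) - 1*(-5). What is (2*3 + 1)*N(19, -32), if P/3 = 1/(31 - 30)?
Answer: -7/3 ≈ -2.3333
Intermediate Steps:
P = 3 (P = 3/(31 - 30) = 3/1 = 3*1 = 3)
c = -1 (c = 3/(-8 + ((5 - 5)/(1 + 3) - 1*(-5))) = 3/(-8 + (0/4 + 5)) = 3/(-8 + (0*(¼) + 5)) = 3/(-8 + (0 + 5)) = 3/(-8 + 5) = 3/(-3) = 3*(-⅓) = -1)
N(x, I) = -⅓ (N(x, I) = -1/3 = -1*⅓ = -⅓)
(2*3 + 1)*N(19, -32) = (2*3 + 1)*(-⅓) = (6 + 1)*(-⅓) = 7*(-⅓) = -7/3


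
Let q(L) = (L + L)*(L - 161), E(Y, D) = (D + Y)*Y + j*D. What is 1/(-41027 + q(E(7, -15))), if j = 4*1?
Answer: 1/23237 ≈ 4.3035e-5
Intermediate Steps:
j = 4
E(Y, D) = 4*D + Y*(D + Y) (E(Y, D) = (D + Y)*Y + 4*D = Y*(D + Y) + 4*D = 4*D + Y*(D + Y))
q(L) = 2*L*(-161 + L) (q(L) = (2*L)*(-161 + L) = 2*L*(-161 + L))
1/(-41027 + q(E(7, -15))) = 1/(-41027 + 2*(7² + 4*(-15) - 15*7)*(-161 + (7² + 4*(-15) - 15*7))) = 1/(-41027 + 2*(49 - 60 - 105)*(-161 + (49 - 60 - 105))) = 1/(-41027 + 2*(-116)*(-161 - 116)) = 1/(-41027 + 2*(-116)*(-277)) = 1/(-41027 + 64264) = 1/23237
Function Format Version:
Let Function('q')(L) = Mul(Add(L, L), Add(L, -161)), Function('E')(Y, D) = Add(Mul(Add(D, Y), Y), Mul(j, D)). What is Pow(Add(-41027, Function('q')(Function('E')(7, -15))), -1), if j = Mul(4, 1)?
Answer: Rational(1, 23237) ≈ 4.3035e-5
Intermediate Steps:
j = 4
Function('E')(Y, D) = Add(Mul(4, D), Mul(Y, Add(D, Y))) (Function('E')(Y, D) = Add(Mul(Add(D, Y), Y), Mul(4, D)) = Add(Mul(Y, Add(D, Y)), Mul(4, D)) = Add(Mul(4, D), Mul(Y, Add(D, Y))))
Function('q')(L) = Mul(2, L, Add(-161, L)) (Function('q')(L) = Mul(Mul(2, L), Add(-161, L)) = Mul(2, L, Add(-161, L)))
Pow(Add(-41027, Function('q')(Function('E')(7, -15))), -1) = Pow(Add(-41027, Mul(2, Add(Pow(7, 2), Mul(4, -15), Mul(-15, 7)), Add(-161, Add(Pow(7, 2), Mul(4, -15), Mul(-15, 7))))), -1) = Pow(Add(-41027, Mul(2, Add(49, -60, -105), Add(-161, Add(49, -60, -105)))), -1) = Pow(Add(-41027, Mul(2, -116, Add(-161, -116))), -1) = Pow(Add(-41027, Mul(2, -116, -277)), -1) = Pow(Add(-41027, 64264), -1) = Pow(23237, -1) = Rational(1, 23237)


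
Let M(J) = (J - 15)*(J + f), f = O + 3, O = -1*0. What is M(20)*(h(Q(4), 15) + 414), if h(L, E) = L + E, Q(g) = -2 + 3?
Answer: 49450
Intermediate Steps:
O = 0
f = 3 (f = 0 + 3 = 3)
M(J) = (-15 + J)*(3 + J) (M(J) = (J - 15)*(J + 3) = (-15 + J)*(3 + J))
Q(g) = 1
h(L, E) = E + L
M(20)*(h(Q(4), 15) + 414) = (-45 + 20² - 12*20)*((15 + 1) + 414) = (-45 + 400 - 240)*(16 + 414) = 115*430 = 49450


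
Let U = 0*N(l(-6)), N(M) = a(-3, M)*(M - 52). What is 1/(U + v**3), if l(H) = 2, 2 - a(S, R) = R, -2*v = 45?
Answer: -8/91125 ≈ -8.7791e-5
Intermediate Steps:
v = -45/2 (v = -1/2*45 = -45/2 ≈ -22.500)
a(S, R) = 2 - R
N(M) = (-52 + M)*(2 - M) (N(M) = (2 - M)*(M - 52) = (2 - M)*(-52 + M) = (-52 + M)*(2 - M))
U = 0 (U = 0*(-(-52 + 2)*(-2 + 2)) = 0*(-1*(-50)*0) = 0*0 = 0)
1/(U + v**3) = 1/(0 + (-45/2)**3) = 1/(0 - 91125/8) = 1/(-91125/8) = -8/91125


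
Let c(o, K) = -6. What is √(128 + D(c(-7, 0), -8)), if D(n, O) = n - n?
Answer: 8*√2 ≈ 11.314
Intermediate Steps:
D(n, O) = 0
√(128 + D(c(-7, 0), -8)) = √(128 + 0) = √128 = 8*√2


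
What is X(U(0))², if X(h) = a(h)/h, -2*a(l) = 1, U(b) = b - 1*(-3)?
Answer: 1/36 ≈ 0.027778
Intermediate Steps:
U(b) = 3 + b (U(b) = b + 3 = 3 + b)
a(l) = -½ (a(l) = -½*1 = -½)
X(h) = -1/(2*h)
X(U(0))² = (-1/(2*(3 + 0)))² = (-½/3)² = (-½*⅓)² = (-⅙)² = 1/36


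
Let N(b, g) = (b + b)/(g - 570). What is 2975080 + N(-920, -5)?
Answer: 14875416/5 ≈ 2.9751e+6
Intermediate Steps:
N(b, g) = 2*b/(-570 + g) (N(b, g) = (2*b)/(-570 + g) = 2*b/(-570 + g))
2975080 + N(-920, -5) = 2975080 + 2*(-920)/(-570 - 5) = 2975080 + 2*(-920)/(-575) = 2975080 + 2*(-920)*(-1/575) = 2975080 + 16/5 = 14875416/5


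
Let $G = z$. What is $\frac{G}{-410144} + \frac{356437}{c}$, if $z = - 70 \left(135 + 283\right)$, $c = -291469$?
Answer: $- \frac{4916504071}{4269437912} \approx -1.1516$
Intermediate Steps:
$z = -29260$ ($z = \left(-70\right) 418 = -29260$)
$G = -29260$
$\frac{G}{-410144} + \frac{356437}{c} = - \frac{29260}{-410144} + \frac{356437}{-291469} = \left(-29260\right) \left(- \frac{1}{410144}\right) + 356437 \left(- \frac{1}{291469}\right) = \frac{1045}{14648} - \frac{356437}{291469} = - \frac{4916504071}{4269437912}$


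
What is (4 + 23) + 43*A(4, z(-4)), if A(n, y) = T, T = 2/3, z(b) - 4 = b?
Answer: 167/3 ≈ 55.667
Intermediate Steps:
z(b) = 4 + b
T = 2/3 (T = 2*(1/3) = 2/3 ≈ 0.66667)
A(n, y) = 2/3
(4 + 23) + 43*A(4, z(-4)) = (4 + 23) + 43*(2/3) = 27 + 86/3 = 167/3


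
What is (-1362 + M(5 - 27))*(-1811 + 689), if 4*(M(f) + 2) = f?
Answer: 1536579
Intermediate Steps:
M(f) = -2 + f/4
(-1362 + M(5 - 27))*(-1811 + 689) = (-1362 + (-2 + (5 - 27)/4))*(-1811 + 689) = (-1362 + (-2 + (¼)*(-22)))*(-1122) = (-1362 + (-2 - 11/2))*(-1122) = (-1362 - 15/2)*(-1122) = -2739/2*(-1122) = 1536579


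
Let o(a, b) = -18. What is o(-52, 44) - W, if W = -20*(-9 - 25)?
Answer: -698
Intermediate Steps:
W = 680 (W = -20*(-34) = 680)
o(-52, 44) - W = -18 - 1*680 = -18 - 680 = -698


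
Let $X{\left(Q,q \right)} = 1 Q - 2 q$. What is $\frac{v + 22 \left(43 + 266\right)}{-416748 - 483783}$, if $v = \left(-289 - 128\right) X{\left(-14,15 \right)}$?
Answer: $- \frac{2794}{100059} \approx -0.027924$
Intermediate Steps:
$X{\left(Q,q \right)} = Q - 2 q$
$v = 18348$ ($v = \left(-289 - 128\right) \left(-14 - 30\right) = - 417 \left(-14 - 30\right) = \left(-417\right) \left(-44\right) = 18348$)
$\frac{v + 22 \left(43 + 266\right)}{-416748 - 483783} = \frac{18348 + 22 \left(43 + 266\right)}{-416748 - 483783} = \frac{18348 + 22 \cdot 309}{-900531} = \left(18348 + 6798\right) \left(- \frac{1}{900531}\right) = 25146 \left(- \frac{1}{900531}\right) = - \frac{2794}{100059}$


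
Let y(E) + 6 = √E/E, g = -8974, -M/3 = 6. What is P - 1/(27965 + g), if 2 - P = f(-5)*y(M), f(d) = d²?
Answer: 2886631/18991 + 25*I*√2/6 ≈ 152.0 + 5.8926*I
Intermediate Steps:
M = -18 (M = -3*6 = -18)
y(E) = -6 + E^(-½) (y(E) = -6 + √E/E = -6 + E^(-½))
P = 152 + 25*I*√2/6 (P = 2 - (-5)²*(-6 + (-18)^(-½)) = 2 - 25*(-6 - I*√2/6) = 2 - (-150 - 25*I*√2/6) = 2 + (150 + 25*I*√2/6) = 152 + 25*I*√2/6 ≈ 152.0 + 5.8926*I)
P - 1/(27965 + g) = (152 + 25*I*√2/6) - 1/(27965 - 8974) = (152 + 25*I*√2/6) - 1/18991 = 2886631/18991 + 25*I*√2/6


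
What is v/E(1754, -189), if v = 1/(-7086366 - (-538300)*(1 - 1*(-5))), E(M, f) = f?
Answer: 1/728890974 ≈ 1.3719e-9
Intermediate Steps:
v = -1/3856566 (v = 1/(-7086366 - (-538300)*(1 + 5)) = 1/(-7086366 - (-538300)*6) = 1/(-7086366 - 10766*(-300)) = 1/(-7086366 + 3229800) = 1/(-3856566) = -1/3856566 ≈ -2.5930e-7)
v/E(1754, -189) = -1/3856566/(-189) = -1/3856566*(-1/189) = 1/728890974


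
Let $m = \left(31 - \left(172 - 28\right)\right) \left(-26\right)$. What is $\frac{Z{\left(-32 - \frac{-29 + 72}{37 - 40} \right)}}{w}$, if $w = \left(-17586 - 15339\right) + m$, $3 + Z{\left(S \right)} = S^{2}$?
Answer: $- \frac{2782}{269883} \approx -0.010308$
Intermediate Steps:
$m = 2938$ ($m = \left(31 - \left(172 - 28\right)\right) \left(-26\right) = \left(31 - 144\right) \left(-26\right) = \left(-113\right) \left(-26\right) = 2938$)
$Z{\left(S \right)} = -3 + S^{2}$
$w = -29987$ ($w = \left(-17586 - 15339\right) + 2938 = -32925 + 2938 = -29987$)
$\frac{Z{\left(-32 - \frac{-29 + 72}{37 - 40} \right)}}{w} = \frac{-3 + \left(-32 - \frac{-29 + 72}{37 - 40}\right)^{2}}{-29987} = \left(-3 + \left(-32 - \frac{43}{-3}\right)^{2}\right) \left(- \frac{1}{29987}\right) = \left(-3 + \left(-32 - 43 \left(- \frac{1}{3}\right)\right)^{2}\right) \left(- \frac{1}{29987}\right) = \left(-3 + \left(-32 - - \frac{43}{3}\right)^{2}\right) \left(- \frac{1}{29987}\right) = \left(-3 + \left(-32 + \frac{43}{3}\right)^{2}\right) \left(- \frac{1}{29987}\right) = \left(-3 + \left(- \frac{53}{3}\right)^{2}\right) \left(- \frac{1}{29987}\right) = \left(-3 + \frac{2809}{9}\right) \left(- \frac{1}{29987}\right) = \frac{2782}{9} \left(- \frac{1}{29987}\right) = - \frac{2782}{269883}$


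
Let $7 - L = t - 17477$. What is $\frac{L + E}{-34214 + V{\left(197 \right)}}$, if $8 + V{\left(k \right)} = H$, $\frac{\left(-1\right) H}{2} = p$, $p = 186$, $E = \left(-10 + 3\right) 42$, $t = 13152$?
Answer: $- \frac{2019}{17297} \approx -0.11673$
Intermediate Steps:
$E = -294$ ($E = \left(-7\right) 42 = -294$)
$H = -372$ ($H = \left(-2\right) 186 = -372$)
$L = 4332$ ($L = 7 - \left(13152 - 17477\right) = 7 - -4325 = 7 + 4325 = 4332$)
$V{\left(k \right)} = -380$ ($V{\left(k \right)} = -8 - 372 = -380$)
$\frac{L + E}{-34214 + V{\left(197 \right)}} = \frac{4332 - 294}{-34214 - 380} = \frac{4038}{-34594} = 4038 \left(- \frac{1}{34594}\right) = - \frac{2019}{17297}$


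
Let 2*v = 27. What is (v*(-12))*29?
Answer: -4698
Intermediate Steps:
v = 27/2 (v = (½)*27 = 27/2 ≈ 13.500)
(v*(-12))*29 = ((27/2)*(-12))*29 = -162*29 = -4698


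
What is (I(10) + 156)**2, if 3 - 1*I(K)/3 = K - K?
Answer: 27225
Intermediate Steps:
I(K) = 9 (I(K) = 9 - 3*(K - K) = 9 - 3*0 = 9 + 0 = 9)
(I(10) + 156)**2 = (9 + 156)**2 = 165**2 = 27225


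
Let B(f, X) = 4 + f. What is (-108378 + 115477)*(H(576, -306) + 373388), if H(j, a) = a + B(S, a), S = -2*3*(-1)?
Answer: 2648580108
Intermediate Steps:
S = 6 (S = -6*(-1) = 6)
H(j, a) = 10 + a (H(j, a) = a + (4 + 6) = a + 10 = 10 + a)
(-108378 + 115477)*(H(576, -306) + 373388) = (-108378 + 115477)*((10 - 306) + 373388) = 7099*(-296 + 373388) = 7099*373092 = 2648580108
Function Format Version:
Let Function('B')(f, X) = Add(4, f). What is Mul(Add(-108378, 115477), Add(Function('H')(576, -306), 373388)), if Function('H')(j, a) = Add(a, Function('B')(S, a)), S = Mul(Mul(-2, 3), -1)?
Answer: 2648580108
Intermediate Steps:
S = 6 (S = Mul(-6, -1) = 6)
Function('H')(j, a) = Add(10, a) (Function('H')(j, a) = Add(a, Add(4, 6)) = Add(a, 10) = Add(10, a))
Mul(Add(-108378, 115477), Add(Function('H')(576, -306), 373388)) = Mul(Add(-108378, 115477), Add(Add(10, -306), 373388)) = Mul(7099, Add(-296, 373388)) = Mul(7099, 373092) = 2648580108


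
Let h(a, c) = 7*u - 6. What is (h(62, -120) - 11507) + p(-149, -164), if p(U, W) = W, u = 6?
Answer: -11635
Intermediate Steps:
h(a, c) = 36 (h(a, c) = 7*6 - 6 = 42 - 6 = 36)
(h(62, -120) - 11507) + p(-149, -164) = (36 - 11507) - 164 = -11471 - 164 = -11635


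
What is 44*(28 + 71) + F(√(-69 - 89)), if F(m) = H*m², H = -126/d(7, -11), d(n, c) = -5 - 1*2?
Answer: 1512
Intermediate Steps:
d(n, c) = -7 (d(n, c) = -5 - 2 = -7)
H = 18 (H = -126/(-7) = -126*(-⅐) = 18)
F(m) = 18*m²
44*(28 + 71) + F(√(-69 - 89)) = 44*(28 + 71) + 18*(√(-69 - 89))² = 44*99 + 18*(√(-158))² = 4356 + 18*(I*√158)² = 4356 + 18*(-158) = 4356 - 2844 = 1512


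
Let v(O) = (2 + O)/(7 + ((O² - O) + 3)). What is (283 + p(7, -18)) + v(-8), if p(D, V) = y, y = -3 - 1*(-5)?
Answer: 11682/41 ≈ 284.93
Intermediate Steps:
y = 2 (y = -3 + 5 = 2)
p(D, V) = 2
v(O) = (2 + O)/(10 + O² - O) (v(O) = (2 + O)/(7 + (3 + O² - O)) = (2 + O)/(10 + O² - O))
(283 + p(7, -18)) + v(-8) = (283 + 2) + (2 - 8)/(10 + (-8)² - 1*(-8)) = 285 - 6/(10 + 64 + 8) = 285 - 6/82 = 285 + (1/82)*(-6) = 285 - 3/41 = 11682/41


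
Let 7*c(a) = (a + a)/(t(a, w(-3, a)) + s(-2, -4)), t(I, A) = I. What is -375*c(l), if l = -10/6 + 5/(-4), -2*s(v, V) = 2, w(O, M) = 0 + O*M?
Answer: -3750/47 ≈ -79.787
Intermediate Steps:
w(O, M) = M*O (w(O, M) = 0 + M*O = M*O)
s(v, V) = -1 (s(v, V) = -1/2*2 = -1)
l = -35/12 (l = -10*1/6 + 5*(-1/4) = -5/3 - 5/4 = -35/12 ≈ -2.9167)
c(a) = 2*a/(7*(-1 + a)) (c(a) = ((a + a)/(a - 1))/7 = ((2*a)/(-1 + a))/7 = (2*a/(-1 + a))/7 = 2*a/(7*(-1 + a)))
-375*c(l) = -750*(-35)/(7*12*(-1 - 35/12)) = -750*(-35)/(7*12*(-47/12)) = -750*(-35)*(-12)/(7*12*47) = -375*10/47 = -3750/47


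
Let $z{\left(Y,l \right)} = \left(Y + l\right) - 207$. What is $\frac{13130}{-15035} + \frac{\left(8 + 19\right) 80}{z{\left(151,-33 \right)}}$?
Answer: $- \frac{6728834}{267623} \approx -25.143$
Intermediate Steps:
$z{\left(Y,l \right)} = -207 + Y + l$
$\frac{13130}{-15035} + \frac{\left(8 + 19\right) 80}{z{\left(151,-33 \right)}} = \frac{13130}{-15035} + \frac{\left(8 + 19\right) 80}{-207 + 151 - 33} = 13130 \left(- \frac{1}{15035}\right) + \frac{27 \cdot 80}{-89} = - \frac{2626}{3007} + 2160 \left(- \frac{1}{89}\right) = - \frac{2626}{3007} - \frac{2160}{89} = - \frac{6728834}{267623}$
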